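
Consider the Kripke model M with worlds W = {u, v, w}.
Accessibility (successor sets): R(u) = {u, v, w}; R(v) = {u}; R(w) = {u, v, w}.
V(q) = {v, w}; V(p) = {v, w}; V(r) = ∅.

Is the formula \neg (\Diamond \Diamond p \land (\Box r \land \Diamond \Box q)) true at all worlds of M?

Recall that \Box ψ holds at a world iff ψ holds at every accessible world, and \Diamond ψ holds iff ψ holds at some accessible world.
Let φ = \neg (\Diamond \Diamond p \land (\Box r \land \Diamond \Box q)). Evaluate φ at each world:
  u (successors {u, v, w}): φ is true.
  v (successors {u}): φ is true.
  w (successors {u, v, w}): φ is true.
For instance, at u:
  At u: \Diamond \Diamond p \land (\Box r \land \Diamond \Box q) is false, so \neg (\Diamond \Diamond p \land (\Box r \land \Diamond \Box q)) is true.
    At u: \Diamond \Diamond p is true, \Box r \land \Diamond \Box q is false, so \Diamond \Diamond p \land (\Box r \land \Diamond \Box q) is false.
      At u: \Diamond \Diamond p requires \Diamond p at some successor in {u, v, w}.
        \Diamond p holds at u, so \Diamond \Diamond p is true at u.
      At u: \Box r is false, \Diamond \Box q is false, so \Box r \land \Diamond \Box q is false.

Yes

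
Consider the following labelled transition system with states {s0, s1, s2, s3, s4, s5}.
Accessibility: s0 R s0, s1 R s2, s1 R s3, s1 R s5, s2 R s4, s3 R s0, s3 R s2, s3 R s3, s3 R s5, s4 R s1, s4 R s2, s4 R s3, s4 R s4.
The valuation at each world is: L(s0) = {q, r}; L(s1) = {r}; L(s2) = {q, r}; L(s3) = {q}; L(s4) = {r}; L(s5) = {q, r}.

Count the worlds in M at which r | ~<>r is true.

Let φ = r | ~<>r. Evaluate φ at each world:
  s0 (successors {s0}): φ is true.
  s1 (successors {s2, s3, s5}): φ is true.
  s2 (successors {s4}): φ is true.
  s3 (successors {s0, s2, s3, s5}): φ is false.
  s4 (successors {s1, s2, s3, s4}): φ is true.
  s5 (successors ∅): φ is true.
For instance, at s4:
  At s4: r is true, ~<>r is false, so r | ~<>r is true.
    At s4: <>r is true, so ~<>r is false.
      At s4: <>r requires r at some successor in {s1, s2, s3, s4}.
        r holds at s1, so <>r is true at s4.
Satisfying worlds: {s0, s1, s2, s4, s5}

5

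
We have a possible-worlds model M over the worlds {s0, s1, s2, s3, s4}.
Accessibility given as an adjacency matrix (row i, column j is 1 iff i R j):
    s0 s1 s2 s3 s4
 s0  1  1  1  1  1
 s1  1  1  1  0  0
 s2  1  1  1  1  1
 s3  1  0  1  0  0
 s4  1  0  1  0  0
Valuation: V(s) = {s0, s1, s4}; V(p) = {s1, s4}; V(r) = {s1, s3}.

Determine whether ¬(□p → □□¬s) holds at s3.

No

Recall that □ψ holds at a world iff ψ holds at every accessible world, and ◇ψ holds iff ψ holds at some accessible world.
At s3: □p → □□¬s is true, so ¬(□p → □□¬s) is false.
  At s3: □p is false, □□¬s is false, so □p → □□¬s is true.
    At s3: □p requires p at every successor {s0, s2}.
      p fails at s0, so □p is false at s3.
    At s3: □□¬s requires □¬s at every successor {s0, s2}.
      □¬s fails at s0, so □□¬s is false at s3.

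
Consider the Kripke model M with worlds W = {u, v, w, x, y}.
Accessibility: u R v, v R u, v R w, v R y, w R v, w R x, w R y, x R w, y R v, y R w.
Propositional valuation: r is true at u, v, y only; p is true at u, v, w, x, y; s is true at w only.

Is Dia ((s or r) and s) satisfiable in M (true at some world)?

Let φ = Dia ((s or r) and s). Evaluate φ at each world:
  u (successors {v}): φ is false.
  v (successors {u, w, y}): φ is true.
  w (successors {v, x, y}): φ is false.
  x (successors {w}): φ is true.
  y (successors {v, w}): φ is true.
Detail at v (witness):
  At v: Dia ((s or r) and s) requires (s or r) and s at some successor in {u, w, y}.
    (s or r) and s holds at w, so Dia ((s or r) and s) is true at v.

Yes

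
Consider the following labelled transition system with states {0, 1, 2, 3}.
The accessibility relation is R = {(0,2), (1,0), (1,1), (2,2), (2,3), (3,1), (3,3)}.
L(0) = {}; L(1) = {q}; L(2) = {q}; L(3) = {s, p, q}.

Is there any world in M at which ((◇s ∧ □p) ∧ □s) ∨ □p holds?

Let φ = ((◇s ∧ □p) ∧ □s) ∨ □p. Evaluate φ at each world:
  0 (successors {2}): φ is false.
  1 (successors {0, 1}): φ is false.
  2 (successors {2, 3}): φ is false.
  3 (successors {1, 3}): φ is false.
For instance, at 3:
  At 3: (◇s ∧ □p) ∧ □s is false, □p is false, so ((◇s ∧ □p) ∧ □s) ∨ □p is false.
    At 3: ◇s ∧ □p is false, □s is false, so (◇s ∧ □p) ∧ □s is false.
      At 3: ◇s is true, □p is false, so ◇s ∧ □p is false.
      At 3: □s requires s at every successor {1, 3}.
        s fails at 1, so □s is false at 3.
    At 3: □p requires p at every successor {1, 3}.
      p fails at 1, so □p is false at 3.

No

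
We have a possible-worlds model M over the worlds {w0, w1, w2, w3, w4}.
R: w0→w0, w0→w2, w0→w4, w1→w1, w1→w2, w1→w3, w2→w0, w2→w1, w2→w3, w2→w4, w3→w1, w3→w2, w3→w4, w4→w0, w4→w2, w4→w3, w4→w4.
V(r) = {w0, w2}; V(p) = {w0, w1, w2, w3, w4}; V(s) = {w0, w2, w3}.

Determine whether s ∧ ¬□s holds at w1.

No

Recall that □ψ holds at a world iff ψ holds at every accessible world, and ◇ψ holds iff ψ holds at some accessible world.
At w1: s is false, ¬□s is true, so s ∧ ¬□s is false.
  At w1: □s is false, so ¬□s is true.
    At w1: □s requires s at every successor {w1, w2, w3}.
      s fails at w1, so □s is false at w1.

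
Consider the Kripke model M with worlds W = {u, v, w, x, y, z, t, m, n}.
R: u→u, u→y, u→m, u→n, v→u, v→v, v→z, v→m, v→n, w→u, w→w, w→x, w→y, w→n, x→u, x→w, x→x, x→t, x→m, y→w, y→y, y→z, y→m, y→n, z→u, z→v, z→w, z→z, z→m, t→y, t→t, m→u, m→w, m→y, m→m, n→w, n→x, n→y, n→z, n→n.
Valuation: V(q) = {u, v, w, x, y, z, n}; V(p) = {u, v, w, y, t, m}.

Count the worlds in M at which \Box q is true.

2

Let φ = \Box q. Evaluate φ at each world:
  u (successors {u, y, m, n}): φ is false.
  v (successors {u, v, z, m, n}): φ is false.
  w (successors {u, w, x, y, n}): φ is true.
  x (successors {u, w, x, t, m}): φ is false.
  y (successors {w, y, z, m, n}): φ is false.
  z (successors {u, v, w, z, m}): φ is false.
  t (successors {y, t}): φ is false.
  m (successors {u, w, y, m}): φ is false.
  n (successors {w, x, y, z, n}): φ is true.
For instance, at z:
  At z: \Box q requires q at every successor {u, v, w, z, m}.
    q fails at m, so \Box q is false at z.
Satisfying worlds: {w, n}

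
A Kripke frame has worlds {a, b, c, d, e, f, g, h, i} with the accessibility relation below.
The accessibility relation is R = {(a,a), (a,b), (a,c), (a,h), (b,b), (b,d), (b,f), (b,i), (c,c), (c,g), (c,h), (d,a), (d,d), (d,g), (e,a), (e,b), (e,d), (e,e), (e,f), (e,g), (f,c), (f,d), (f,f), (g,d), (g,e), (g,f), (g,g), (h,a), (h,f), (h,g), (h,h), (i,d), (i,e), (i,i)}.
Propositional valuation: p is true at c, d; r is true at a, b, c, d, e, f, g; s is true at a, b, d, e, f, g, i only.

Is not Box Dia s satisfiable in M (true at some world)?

No

Let φ = not Box Dia s. Evaluate φ at each world:
  a (successors {a, b, c, h}): φ is false.
  b (successors {b, d, f, i}): φ is false.
  c (successors {c, g, h}): φ is false.
  d (successors {a, d, g}): φ is false.
  e (successors {a, b, d, e, f, g}): φ is false.
  f (successors {c, d, f}): φ is false.
  g (successors {d, e, f, g}): φ is false.
  h (successors {a, f, g, h}): φ is false.
  i (successors {d, e, i}): φ is false.
For instance, at c:
  At c: Box Dia s is true, so not Box Dia s is false.
    At c: Box Dia s requires Dia s at every successor {c, g, h}.
      At c: Dia s is true.
      At g: Dia s is true.
      At h: Dia s is true.
    So Box Dia s is true at c.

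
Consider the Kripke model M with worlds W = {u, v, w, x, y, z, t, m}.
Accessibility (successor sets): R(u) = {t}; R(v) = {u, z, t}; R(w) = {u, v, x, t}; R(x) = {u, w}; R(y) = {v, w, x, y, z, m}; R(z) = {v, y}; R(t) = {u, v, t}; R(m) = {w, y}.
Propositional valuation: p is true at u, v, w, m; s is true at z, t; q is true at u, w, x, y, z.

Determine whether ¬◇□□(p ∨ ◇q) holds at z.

No

Recall that □ψ holds at a world iff ψ holds at every accessible world, and ◇ψ holds iff ψ holds at some accessible world.
At z: ◇□□(p ∨ ◇q) is true, so ¬◇□□(p ∨ ◇q) is false.
  At z: ◇□□(p ∨ ◇q) requires □□(p ∨ ◇q) at some successor in {v, y}.
    □□(p ∨ ◇q) holds at v, so ◇□□(p ∨ ◇q) is true at z.
      At v: □□(p ∨ ◇q) requires □(p ∨ ◇q) at every successor {u, z, t}.
        At u: □(p ∨ ◇q) is true.
        At z: □(p ∨ ◇q) is true.
        At t: □(p ∨ ◇q) is true.
      So □□(p ∨ ◇q) is true at v.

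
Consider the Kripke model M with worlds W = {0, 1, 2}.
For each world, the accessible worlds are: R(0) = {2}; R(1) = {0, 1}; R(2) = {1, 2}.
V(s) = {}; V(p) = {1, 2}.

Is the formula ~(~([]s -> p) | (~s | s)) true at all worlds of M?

Recall that []ψ holds at a world iff ψ holds at every accessible world, and <>ψ holds iff ψ holds at some accessible world.
Let φ = ~(~([]s -> p) | (~s | s)). Evaluate φ at each world:
  0 (successors {2}): φ is false.
  1 (successors {0, 1}): φ is false.
  2 (successors {1, 2}): φ is false.
Detail at 0 (counterexample):
  At 0: ~([]s -> p) | (~s | s) is true, so ~(~([]s -> p) | (~s | s)) is false.
    At 0: ~([]s -> p) is false, ~s | s is true, so ~([]s -> p) | (~s | s) is true.
      At 0: []s -> p is true, so ~([]s -> p) is false.

No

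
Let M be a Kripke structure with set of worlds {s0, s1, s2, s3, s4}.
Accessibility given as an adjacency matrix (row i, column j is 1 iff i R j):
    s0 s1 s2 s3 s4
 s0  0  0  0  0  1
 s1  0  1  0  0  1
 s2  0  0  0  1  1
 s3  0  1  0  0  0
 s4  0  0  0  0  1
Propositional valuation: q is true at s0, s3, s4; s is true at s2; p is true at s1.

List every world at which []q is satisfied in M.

s0, s2, s4

Recall that []ψ holds at a world iff ψ holds at every accessible world, and <>ψ holds iff ψ holds at some accessible world.
Let φ = []q. Evaluate φ at each world:
  s0 (successors {s4}): φ is true.
  s1 (successors {s1, s4}): φ is false.
  s2 (successors {s3, s4}): φ is true.
  s3 (successors {s1}): φ is false.
  s4 (successors {s4}): φ is true.
For instance, at s4:
  At s4: []q requires q at every successor {s4}.
    At s4: q is true.
  So []q is true at s4.
Satisfying worlds: {s0, s2, s4}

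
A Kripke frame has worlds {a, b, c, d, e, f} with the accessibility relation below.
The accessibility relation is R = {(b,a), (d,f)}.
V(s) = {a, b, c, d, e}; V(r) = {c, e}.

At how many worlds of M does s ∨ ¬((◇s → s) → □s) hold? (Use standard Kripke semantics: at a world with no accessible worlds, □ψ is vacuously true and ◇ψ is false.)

5

Recall that □ψ holds at a world iff ψ holds at every accessible world, and ◇ψ holds iff ψ holds at some accessible world.
Let φ = s ∨ ¬((◇s → s) → □s). Evaluate φ at each world:
  a (successors ∅): φ is true.
  b (successors {a}): φ is true.
  c (successors ∅): φ is true.
  d (successors {f}): φ is true.
  e (successors ∅): φ is true.
  f (successors ∅): φ is false.
For instance, at d:
  At d: s is true, ¬((◇s → s) → □s) is true, so s ∨ ¬((◇s → s) → □s) is true.
    At d: (◇s → s) → □s is false, so ¬((◇s → s) → □s) is true.
      At d: ◇s → s is true, □s is false, so (◇s → s) → □s is false.
Satisfying worlds: {a, b, c, d, e}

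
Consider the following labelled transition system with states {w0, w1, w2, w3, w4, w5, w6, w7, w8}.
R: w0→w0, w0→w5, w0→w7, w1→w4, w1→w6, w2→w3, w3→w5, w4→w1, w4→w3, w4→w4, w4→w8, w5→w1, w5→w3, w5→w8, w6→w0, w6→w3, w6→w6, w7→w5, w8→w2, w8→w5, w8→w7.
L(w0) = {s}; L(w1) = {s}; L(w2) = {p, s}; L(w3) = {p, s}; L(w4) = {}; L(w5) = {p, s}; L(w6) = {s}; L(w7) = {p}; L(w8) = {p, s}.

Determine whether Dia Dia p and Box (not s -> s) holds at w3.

Yes

Recall that Box ψ holds at a world iff ψ holds at every accessible world, and Dia ψ holds iff ψ holds at some accessible world.
At w3: Dia Dia p is true, Box (not s -> s) is true, so Dia Dia p and Box (not s -> s) is true.
  At w3: Dia Dia p requires Dia p at some successor in {w5}.
    Dia p holds at w5, so Dia Dia p is true at w3.
      At w5: Dia p requires p at some successor in {w1, w3, w8}.
        p holds at w3, so Dia p is true at w5.
  At w3: Box (not s -> s) requires not s -> s at every successor {w5}.
    At w5: not s -> s is true.
  So Box (not s -> s) is true at w3.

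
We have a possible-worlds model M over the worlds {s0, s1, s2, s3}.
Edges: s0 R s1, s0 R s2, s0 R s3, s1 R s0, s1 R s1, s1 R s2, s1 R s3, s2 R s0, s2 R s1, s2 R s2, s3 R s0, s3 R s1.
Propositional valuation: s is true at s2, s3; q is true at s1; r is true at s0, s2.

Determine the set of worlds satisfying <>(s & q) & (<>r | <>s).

none

Recall that <>ψ holds at a world iff ψ holds at some accessible world.
Let φ = <>(s & q) & (<>r | <>s). Evaluate φ at each world:
  s0 (successors {s1, s2, s3}): φ is false.
  s1 (successors {s0, s1, s2, s3}): φ is false.
  s2 (successors {s0, s1, s2}): φ is false.
  s3 (successors {s0, s1}): φ is false.
For instance, at s2:
  At s2: <>(s & q) is false, <>r | <>s is true, so <>(s & q) & (<>r | <>s) is false.
    At s2: <>(s & q) requires s & q at some successor in {s0, s1, s2}.
      At s0: s & q is false.
      At s1: s & q is false.
      At s2: s & q is false.
    So <>(s & q) is false at s2.
    At s2: <>r is true, <>s is true, so <>r | <>s is true.
      At s2: <>r requires r at some successor in {s0, s1, s2}.
        r holds at s0, so <>r is true at s2.
      At s2: <>s requires s at some successor in {s0, s1, s2}.
        s holds at s2, so <>s is true at s2.
Satisfying worlds: none.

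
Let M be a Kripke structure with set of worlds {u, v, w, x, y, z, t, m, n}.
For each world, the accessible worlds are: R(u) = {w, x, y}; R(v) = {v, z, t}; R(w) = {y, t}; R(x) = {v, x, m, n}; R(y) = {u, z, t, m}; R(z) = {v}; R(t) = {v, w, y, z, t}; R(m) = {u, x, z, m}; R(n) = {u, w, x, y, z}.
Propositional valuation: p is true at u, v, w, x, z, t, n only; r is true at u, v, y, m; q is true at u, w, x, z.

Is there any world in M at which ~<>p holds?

Let φ = ~<>p. Evaluate φ at each world:
  u (successors {w, x, y}): φ is false.
  v (successors {v, z, t}): φ is false.
  w (successors {y, t}): φ is false.
  x (successors {v, x, m, n}): φ is false.
  y (successors {u, z, t, m}): φ is false.
  z (successors {v}): φ is false.
  t (successors {v, w, y, z, t}): φ is false.
  m (successors {u, x, z, m}): φ is false.
  n (successors {u, w, x, y, z}): φ is false.
For instance, at x:
  At x: <>p is true, so ~<>p is false.
    At x: <>p requires p at some successor in {v, x, m, n}.
      p holds at v, so <>p is true at x.

No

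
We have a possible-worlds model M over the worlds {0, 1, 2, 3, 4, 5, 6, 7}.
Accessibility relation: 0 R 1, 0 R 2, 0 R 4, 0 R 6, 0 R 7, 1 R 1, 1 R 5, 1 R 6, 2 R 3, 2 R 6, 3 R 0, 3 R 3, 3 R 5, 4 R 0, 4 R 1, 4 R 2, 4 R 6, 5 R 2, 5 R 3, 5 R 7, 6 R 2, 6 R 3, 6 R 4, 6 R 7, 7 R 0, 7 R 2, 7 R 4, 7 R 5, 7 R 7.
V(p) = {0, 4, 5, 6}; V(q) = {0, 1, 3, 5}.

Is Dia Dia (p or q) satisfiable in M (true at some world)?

Let φ = Dia Dia (p or q). Evaluate φ at each world:
  0 (successors {1, 2, 4, 6, 7}): φ is true.
  1 (successors {1, 5, 6}): φ is true.
  2 (successors {3, 6}): φ is true.
  3 (successors {0, 3, 5}): φ is true.
  4 (successors {0, 1, 2, 6}): φ is true.
  5 (successors {2, 3, 7}): φ is true.
  6 (successors {2, 3, 4, 7}): φ is true.
  7 (successors {0, 2, 4, 5, 7}): φ is true.
Detail at 0 (witness):
  At 0: Dia Dia (p or q) requires Dia (p or q) at some successor in {1, 2, 4, 6, 7}.
    Dia (p or q) holds at 1, so Dia Dia (p or q) is true at 0.
      At 1: Dia (p or q) requires p or q at some successor in {1, 5, 6}.
        p or q holds at 1, so Dia (p or q) is true at 1.

Yes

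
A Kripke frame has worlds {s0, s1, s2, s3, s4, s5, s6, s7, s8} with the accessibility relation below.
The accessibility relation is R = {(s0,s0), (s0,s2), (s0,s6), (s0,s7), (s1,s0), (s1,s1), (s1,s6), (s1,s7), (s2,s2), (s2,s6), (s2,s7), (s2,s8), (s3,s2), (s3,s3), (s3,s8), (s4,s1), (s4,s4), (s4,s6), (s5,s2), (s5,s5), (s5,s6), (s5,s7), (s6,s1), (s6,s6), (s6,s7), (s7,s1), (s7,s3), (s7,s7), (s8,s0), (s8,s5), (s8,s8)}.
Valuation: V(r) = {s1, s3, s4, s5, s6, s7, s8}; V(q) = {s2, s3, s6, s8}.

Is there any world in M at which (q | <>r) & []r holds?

Yes

Let φ = (q | <>r) & []r. Evaluate φ at each world:
  s0 (successors {s0, s2, s6, s7}): φ is false.
  s1 (successors {s0, s1, s6, s7}): φ is false.
  s2 (successors {s2, s6, s7, s8}): φ is false.
  s3 (successors {s2, s3, s8}): φ is false.
  s4 (successors {s1, s4, s6}): φ is true.
  s5 (successors {s2, s5, s6, s7}): φ is false.
  s6 (successors {s1, s6, s7}): φ is true.
  s7 (successors {s1, s3, s7}): φ is true.
  s8 (successors {s0, s5, s8}): φ is false.
Detail at s4 (witness):
  At s4: q | <>r is true, []r is true, so (q | <>r) & []r is true.
    At s4: q is false, <>r is true, so q | <>r is true.
      At s4: <>r requires r at some successor in {s1, s4, s6}.
        r holds at s1, so <>r is true at s4.
    At s4: []r requires r at every successor {s1, s4, s6}.
      At s1: r is true.
      At s4: r is true.
      At s6: r is true.
    So []r is true at s4.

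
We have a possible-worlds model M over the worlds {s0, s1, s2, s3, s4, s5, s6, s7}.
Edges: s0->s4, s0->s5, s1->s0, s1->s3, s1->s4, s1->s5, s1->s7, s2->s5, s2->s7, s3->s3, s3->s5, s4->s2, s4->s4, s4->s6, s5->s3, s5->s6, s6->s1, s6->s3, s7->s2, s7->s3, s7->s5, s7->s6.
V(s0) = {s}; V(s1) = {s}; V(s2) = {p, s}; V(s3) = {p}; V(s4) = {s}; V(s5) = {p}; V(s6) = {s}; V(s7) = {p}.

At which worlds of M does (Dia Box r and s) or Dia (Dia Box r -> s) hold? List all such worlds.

Let φ = (Dia Box r and s) or Dia (Dia Box r -> s). Evaluate φ at each world:
  s0 (successors {s4, s5}): φ is true.
  s1 (successors {s0, s3, s4, s5, s7}): φ is true.
  s2 (successors {s5, s7}): φ is true.
  s3 (successors {s3, s5}): φ is true.
  s4 (successors {s2, s4, s6}): φ is true.
  s5 (successors {s3, s6}): φ is true.
  s6 (successors {s1, s3}): φ is true.
  s7 (successors {s2, s3, s5, s6}): φ is true.
For instance, at s6:
  At s6: Dia Box r and s is false, Dia (Dia Box r -> s) is true, so (Dia Box r and s) or Dia (Dia Box r -> s) is true.
    At s6: Dia Box r is false, s is true, so Dia Box r and s is false.
      At s6: Dia Box r requires Box r at some successor in {s1, s3}.
        At s1: Box r is false.
        At s3: Box r is false.
      So Dia Box r is false at s6.
    At s6: Dia (Dia Box r -> s) requires Dia Box r -> s at some successor in {s1, s3}.
      Dia Box r -> s holds at s1, so Dia (Dia Box r -> s) is true at s6.
Satisfying worlds: {s0, s1, s2, s3, s4, s5, s6, s7}

s0, s1, s2, s3, s4, s5, s6, s7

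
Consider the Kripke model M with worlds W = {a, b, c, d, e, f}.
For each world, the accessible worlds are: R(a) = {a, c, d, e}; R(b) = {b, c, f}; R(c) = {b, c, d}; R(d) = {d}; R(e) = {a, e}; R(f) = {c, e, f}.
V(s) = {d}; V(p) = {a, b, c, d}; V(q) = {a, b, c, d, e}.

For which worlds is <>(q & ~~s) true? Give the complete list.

a, c, d

Let φ = <>(q & ~~s). Evaluate φ at each world:
  a (successors {a, c, d, e}): φ is true.
  b (successors {b, c, f}): φ is false.
  c (successors {b, c, d}): φ is true.
  d (successors {d}): φ is true.
  e (successors {a, e}): φ is false.
  f (successors {c, e, f}): φ is false.
For instance, at d:
  At d: <>(q & ~~s) requires q & ~~s at some successor in {d}.
    q & ~~s holds at d, so <>(q & ~~s) is true at d.
Satisfying worlds: {a, c, d}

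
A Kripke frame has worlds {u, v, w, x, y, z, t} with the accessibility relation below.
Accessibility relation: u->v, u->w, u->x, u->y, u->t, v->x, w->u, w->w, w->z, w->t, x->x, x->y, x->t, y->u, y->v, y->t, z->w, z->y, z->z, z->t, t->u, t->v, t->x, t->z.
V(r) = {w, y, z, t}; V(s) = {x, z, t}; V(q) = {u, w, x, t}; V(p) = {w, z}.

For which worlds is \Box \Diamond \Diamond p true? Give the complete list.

Recall that \Box ψ holds at a world iff ψ holds at every accessible world, and \Diamond ψ holds iff ψ holds at some accessible world.
Let φ = \Box \Diamond \Diamond p. Evaluate φ at each world:
  u (successors {v, w, x, y, t}): φ is false.
  v (successors {x}): φ is true.
  w (successors {u, w, z, t}): φ is true.
  x (successors {x, y, t}): φ is true.
  y (successors {u, v, t}): φ is false.
  z (successors {w, y, z, t}): φ is true.
  t (successors {u, v, x, z}): φ is false.
For instance, at t:
  At t: \Box \Diamond \Diamond p requires \Diamond \Diamond p at every successor {u, v, x, z}.
    \Diamond \Diamond p fails at v, so \Box \Diamond \Diamond p is false at t.
      At v: \Diamond \Diamond p requires \Diamond p at some successor in {x}.
        At x: \Diamond p is false.
      So \Diamond \Diamond p is false at v.
Satisfying worlds: {v, w, x, z}

v, w, x, z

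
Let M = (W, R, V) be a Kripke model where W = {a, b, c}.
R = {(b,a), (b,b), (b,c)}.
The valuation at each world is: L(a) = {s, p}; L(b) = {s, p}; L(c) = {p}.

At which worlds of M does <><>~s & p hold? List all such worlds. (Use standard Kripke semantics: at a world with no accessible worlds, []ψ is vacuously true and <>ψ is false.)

Let φ = <><>~s & p. Evaluate φ at each world:
  a (successors ∅): φ is false.
  b (successors {a, b, c}): φ is true.
  c (successors ∅): φ is false.
For instance, at b:
  At b: <><>~s is true, p is true, so <><>~s & p is true.
    At b: <><>~s requires <>~s at some successor in {a, b, c}.
      <>~s holds at b, so <><>~s is true at b.
Satisfying worlds: {b}

b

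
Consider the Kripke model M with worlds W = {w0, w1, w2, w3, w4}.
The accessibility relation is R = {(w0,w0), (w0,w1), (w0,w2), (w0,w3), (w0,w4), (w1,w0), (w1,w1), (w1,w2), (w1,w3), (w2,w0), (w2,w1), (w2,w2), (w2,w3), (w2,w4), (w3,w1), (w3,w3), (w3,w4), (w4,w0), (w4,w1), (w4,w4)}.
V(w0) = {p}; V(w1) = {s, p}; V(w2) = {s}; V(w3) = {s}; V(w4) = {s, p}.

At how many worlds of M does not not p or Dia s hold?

5

Let φ = not not p or Dia s. Evaluate φ at each world:
  w0 (successors {w0, w1, w2, w3, w4}): φ is true.
  w1 (successors {w0, w1, w2, w3}): φ is true.
  w2 (successors {w0, w1, w2, w3, w4}): φ is true.
  w3 (successors {w1, w3, w4}): φ is true.
  w4 (successors {w0, w1, w4}): φ is true.
For instance, at w2:
  At w2: not not p is false, Dia s is true, so not not p or Dia s is true.
    At w2: Dia s requires s at some successor in {w0, w1, w2, w3, w4}.
      s holds at w1, so Dia s is true at w2.
Satisfying worlds: {w0, w1, w2, w3, w4}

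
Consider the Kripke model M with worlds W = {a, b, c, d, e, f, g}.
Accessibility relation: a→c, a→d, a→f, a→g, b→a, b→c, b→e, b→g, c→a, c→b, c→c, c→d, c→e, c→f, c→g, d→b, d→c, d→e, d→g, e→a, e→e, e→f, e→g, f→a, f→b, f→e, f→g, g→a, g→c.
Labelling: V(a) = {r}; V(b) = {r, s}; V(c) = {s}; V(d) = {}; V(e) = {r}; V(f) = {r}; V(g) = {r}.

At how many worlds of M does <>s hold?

6

Let φ = <>s. Evaluate φ at each world:
  a (successors {c, d, f, g}): φ is true.
  b (successors {a, c, e, g}): φ is true.
  c (successors {a, b, c, d, e, f, g}): φ is true.
  d (successors {b, c, e, g}): φ is true.
  e (successors {a, e, f, g}): φ is false.
  f (successors {a, b, e, g}): φ is true.
  g (successors {a, c}): φ is true.
For instance, at b:
  At b: <>s requires s at some successor in {a, c, e, g}.
    s holds at c, so <>s is true at b.
Satisfying worlds: {a, b, c, d, f, g}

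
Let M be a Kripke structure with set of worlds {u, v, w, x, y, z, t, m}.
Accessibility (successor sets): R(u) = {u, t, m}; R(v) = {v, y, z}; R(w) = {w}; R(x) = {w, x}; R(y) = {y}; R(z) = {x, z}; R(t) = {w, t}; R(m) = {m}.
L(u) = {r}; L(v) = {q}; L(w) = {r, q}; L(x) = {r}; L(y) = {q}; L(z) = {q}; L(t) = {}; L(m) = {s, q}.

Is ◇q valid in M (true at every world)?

Yes

Let φ = ◇q. Evaluate φ at each world:
  u (successors {u, t, m}): φ is true.
  v (successors {v, y, z}): φ is true.
  w (successors {w}): φ is true.
  x (successors {w, x}): φ is true.
  y (successors {y}): φ is true.
  z (successors {x, z}): φ is true.
  t (successors {w, t}): φ is true.
  m (successors {m}): φ is true.
For instance, at w:
  At w: ◇q requires q at some successor in {w}.
    q holds at w, so ◇q is true at w.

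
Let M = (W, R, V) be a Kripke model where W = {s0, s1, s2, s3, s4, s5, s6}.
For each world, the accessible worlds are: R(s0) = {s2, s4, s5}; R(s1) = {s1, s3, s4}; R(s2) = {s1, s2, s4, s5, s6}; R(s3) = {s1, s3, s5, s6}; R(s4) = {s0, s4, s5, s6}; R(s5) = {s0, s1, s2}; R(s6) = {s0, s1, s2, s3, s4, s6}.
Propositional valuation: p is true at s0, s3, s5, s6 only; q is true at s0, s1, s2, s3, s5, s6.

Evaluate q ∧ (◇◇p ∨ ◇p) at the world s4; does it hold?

No

At s4: q is false, ◇◇p ∨ ◇p is true, so q ∧ (◇◇p ∨ ◇p) is false.
  At s4: ◇◇p is true, ◇p is true, so ◇◇p ∨ ◇p is true.
    At s4: ◇◇p requires ◇p at some successor in {s0, s4, s5, s6}.
      ◇p holds at s0, so ◇◇p is true at s4.
    At s4: ◇p requires p at some successor in {s0, s4, s5, s6}.
      p holds at s0, so ◇p is true at s4.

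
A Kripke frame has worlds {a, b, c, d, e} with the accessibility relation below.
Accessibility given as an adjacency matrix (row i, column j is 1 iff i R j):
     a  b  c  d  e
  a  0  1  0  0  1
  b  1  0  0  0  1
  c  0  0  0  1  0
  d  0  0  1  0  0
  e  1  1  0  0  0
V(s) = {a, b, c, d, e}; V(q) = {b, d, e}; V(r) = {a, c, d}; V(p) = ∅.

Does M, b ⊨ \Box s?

At b: \Box s requires s at every successor {a, e}.
  At a: s is true.
  At e: s is true.
So \Box s is true at b.

Yes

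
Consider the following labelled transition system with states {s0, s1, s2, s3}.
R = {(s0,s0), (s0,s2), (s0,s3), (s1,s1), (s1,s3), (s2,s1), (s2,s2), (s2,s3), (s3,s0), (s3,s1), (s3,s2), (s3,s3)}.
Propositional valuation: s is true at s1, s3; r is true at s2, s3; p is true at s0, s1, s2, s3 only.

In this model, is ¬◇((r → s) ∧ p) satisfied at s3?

No

At s3: ◇((r → s) ∧ p) is true, so ¬◇((r → s) ∧ p) is false.
  At s3: ◇((r → s) ∧ p) requires (r → s) ∧ p at some successor in {s0, s1, s2, s3}.
    (r → s) ∧ p holds at s0, so ◇((r → s) ∧ p) is true at s3.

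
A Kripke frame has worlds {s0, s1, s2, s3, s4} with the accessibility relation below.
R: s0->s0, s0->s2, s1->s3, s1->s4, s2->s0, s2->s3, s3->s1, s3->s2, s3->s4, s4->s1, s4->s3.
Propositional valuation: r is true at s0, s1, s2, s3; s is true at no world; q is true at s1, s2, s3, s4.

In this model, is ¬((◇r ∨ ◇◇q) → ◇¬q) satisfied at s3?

Yes

Recall that ◇ψ holds at a world iff ψ holds at some accessible world.
At s3: (◇r ∨ ◇◇q) → ◇¬q is false, so ¬((◇r ∨ ◇◇q) → ◇¬q) is true.
  At s3: ◇r ∨ ◇◇q is true, ◇¬q is false, so (◇r ∨ ◇◇q) → ◇¬q is false.
    At s3: ◇r is true, ◇◇q is true, so ◇r ∨ ◇◇q is true.
      At s3: ◇r requires r at some successor in {s1, s2, s4}.
        r holds at s1, so ◇r is true at s3.
      At s3: ◇◇q requires ◇q at some successor in {s1, s2, s4}.
        ◇q holds at s1, so ◇◇q is true at s3.
    At s3: ◇¬q requires ¬q at some successor in {s1, s2, s4}.
      At s1: ¬q is false.
      At s2: ¬q is false.
      At s4: ¬q is false.
    So ◇¬q is false at s3.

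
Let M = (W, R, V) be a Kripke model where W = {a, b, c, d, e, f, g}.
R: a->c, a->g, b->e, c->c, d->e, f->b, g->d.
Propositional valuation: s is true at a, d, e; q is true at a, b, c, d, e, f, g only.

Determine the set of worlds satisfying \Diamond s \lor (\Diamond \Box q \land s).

a, b, d, g

Recall that \Box ψ holds at a world iff ψ holds at every accessible world, and \Diamond ψ holds iff ψ holds at some accessible world.
Let φ = \Diamond s \lor (\Diamond \Box q \land s). Evaluate φ at each world:
  a (successors {c, g}): φ is true.
  b (successors {e}): φ is true.
  c (successors {c}): φ is false.
  d (successors {e}): φ is true.
  e (successors ∅): φ is false.
  f (successors {b}): φ is false.
  g (successors {d}): φ is true.
For instance, at c:
  At c: \Diamond s is false, \Diamond \Box q \land s is false, so \Diamond s \lor (\Diamond \Box q \land s) is false.
    At c: \Diamond s requires s at some successor in {c}.
      At c: s is false.
    So \Diamond s is false at c.
    At c: \Diamond \Box q is true, s is false, so \Diamond \Box q \land s is false.
      At c: \Diamond \Box q requires \Box q at some successor in {c}.
        \Box q holds at c, so \Diamond \Box q is true at c.
Satisfying worlds: {a, b, d, g}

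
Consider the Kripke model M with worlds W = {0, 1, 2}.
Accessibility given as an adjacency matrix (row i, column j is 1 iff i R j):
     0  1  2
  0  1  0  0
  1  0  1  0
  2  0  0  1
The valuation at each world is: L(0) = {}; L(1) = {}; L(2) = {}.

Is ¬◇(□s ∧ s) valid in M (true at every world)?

Let φ = ¬◇(□s ∧ s). Evaluate φ at each world:
  0 (successors {0}): φ is true.
  1 (successors {1}): φ is true.
  2 (successors {2}): φ is true.
For instance, at 1:
  At 1: ◇(□s ∧ s) is false, so ¬◇(□s ∧ s) is true.
    At 1: ◇(□s ∧ s) requires □s ∧ s at some successor in {1}.
      At 1: □s ∧ s is false.
    So ◇(□s ∧ s) is false at 1.

Yes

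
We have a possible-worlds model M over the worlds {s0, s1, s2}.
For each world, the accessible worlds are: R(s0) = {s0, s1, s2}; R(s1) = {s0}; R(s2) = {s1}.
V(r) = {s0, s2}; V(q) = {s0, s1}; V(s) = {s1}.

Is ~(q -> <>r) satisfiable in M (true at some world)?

Recall that <>ψ holds at a world iff ψ holds at some accessible world.
Let φ = ~(q -> <>r). Evaluate φ at each world:
  s0 (successors {s0, s1, s2}): φ is false.
  s1 (successors {s0}): φ is false.
  s2 (successors {s1}): φ is false.
For instance, at s0:
  At s0: q -> <>r is true, so ~(q -> <>r) is false.
    At s0: q is true, <>r is true, so q -> <>r is true.
      At s0: <>r requires r at some successor in {s0, s1, s2}.
        r holds at s0, so <>r is true at s0.

No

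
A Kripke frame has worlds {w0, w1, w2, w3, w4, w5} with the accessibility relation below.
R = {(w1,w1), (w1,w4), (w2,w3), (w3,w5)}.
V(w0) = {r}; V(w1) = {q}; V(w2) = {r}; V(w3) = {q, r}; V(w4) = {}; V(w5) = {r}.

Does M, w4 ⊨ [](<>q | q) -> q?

No

Recall that []ψ holds at a world iff ψ holds at every accessible world, and <>ψ holds iff ψ holds at some accessible world.
At w4: [](<>q | q) is true, q is false, so [](<>q | q) -> q is false.
  At w4: no accessible worlds, so [](<>q | q) holds vacuously.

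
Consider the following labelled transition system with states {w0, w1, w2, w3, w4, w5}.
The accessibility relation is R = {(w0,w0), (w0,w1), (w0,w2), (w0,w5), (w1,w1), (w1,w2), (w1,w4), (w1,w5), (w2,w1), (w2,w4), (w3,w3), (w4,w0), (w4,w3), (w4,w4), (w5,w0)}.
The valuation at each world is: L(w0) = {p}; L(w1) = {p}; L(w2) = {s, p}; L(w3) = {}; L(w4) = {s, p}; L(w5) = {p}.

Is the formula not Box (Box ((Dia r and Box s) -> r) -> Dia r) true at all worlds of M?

Let φ = not Box (Box ((Dia r and Box s) -> r) -> Dia r). Evaluate φ at each world:
  w0 (successors {w0, w1, w2, w5}): φ is true.
  w1 (successors {w1, w2, w4, w5}): φ is true.
  w2 (successors {w1, w4}): φ is true.
  w3 (successors {w3}): φ is true.
  w4 (successors {w0, w3, w4}): φ is true.
  w5 (successors {w0}): φ is true.
For instance, at w3:
  At w3: Box (Box ((Dia r and Box s) -> r) -> Dia r) is false, so not Box (Box ((Dia r and Box s) -> r) -> Dia r) is true.
    At w3: Box (Box ((Dia r and Box s) -> r) -> Dia r) requires Box ((Dia r and Box s) -> r) -> Dia r at every successor {w3}.
      Box ((Dia r and Box s) -> r) -> Dia r fails at w3, so Box (Box ((Dia r and Box s) -> r) -> Dia r) is false at w3.

Yes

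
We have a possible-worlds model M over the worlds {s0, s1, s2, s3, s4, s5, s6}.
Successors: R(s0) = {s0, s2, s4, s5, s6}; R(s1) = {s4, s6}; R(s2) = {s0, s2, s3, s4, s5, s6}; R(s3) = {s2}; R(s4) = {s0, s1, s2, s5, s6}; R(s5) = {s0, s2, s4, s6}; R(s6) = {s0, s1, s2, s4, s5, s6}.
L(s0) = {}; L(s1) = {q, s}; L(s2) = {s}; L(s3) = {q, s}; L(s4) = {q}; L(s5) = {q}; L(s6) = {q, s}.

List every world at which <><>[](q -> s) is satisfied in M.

Let φ = <><>[](q -> s). Evaluate φ at each world:
  s0 (successors {s0, s2, s4, s5, s6}): φ is true.
  s1 (successors {s4, s6}): φ is false.
  s2 (successors {s0, s2, s3, s4, s5, s6}): φ is true.
  s3 (successors {s2}): φ is true.
  s4 (successors {s0, s1, s2, s5, s6}): φ is true.
  s5 (successors {s0, s2, s4, s6}): φ is true.
  s6 (successors {s0, s1, s2, s4, s5, s6}): φ is true.
For instance, at s1:
  At s1: <><>[](q -> s) requires <>[](q -> s) at some successor in {s4, s6}.
    At s4: <>[](q -> s) is false.
    At s6: <>[](q -> s) is false.
  So <><>[](q -> s) is false at s1.
Satisfying worlds: {s0, s2, s3, s4, s5, s6}

s0, s2, s3, s4, s5, s6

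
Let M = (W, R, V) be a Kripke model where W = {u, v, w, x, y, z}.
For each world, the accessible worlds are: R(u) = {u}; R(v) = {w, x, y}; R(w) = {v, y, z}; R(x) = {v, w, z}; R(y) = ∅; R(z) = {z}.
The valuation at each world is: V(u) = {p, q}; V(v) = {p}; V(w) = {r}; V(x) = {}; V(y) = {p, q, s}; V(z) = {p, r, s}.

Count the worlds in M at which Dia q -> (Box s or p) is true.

5

Recall that Box ψ holds at a world iff ψ holds at every accessible world, and Dia ψ holds iff ψ holds at some accessible world.
Let φ = Dia q -> (Box s or p). Evaluate φ at each world:
  u (successors {u}): φ is true.
  v (successors {w, x, y}): φ is true.
  w (successors {v, y, z}): φ is false.
  x (successors {v, w, z}): φ is true.
  y (successors ∅): φ is true.
  z (successors {z}): φ is true.
For instance, at w:
  At w: Dia q is true, Box s or p is false, so Dia q -> (Box s or p) is false.
    At w: Dia q requires q at some successor in {v, y, z}.
      q holds at y, so Dia q is true at w.
    At w: Box s is false, p is false, so Box s or p is false.
      At w: Box s requires s at every successor {v, y, z}.
        s fails at v, so Box s is false at w.
Satisfying worlds: {u, v, x, y, z}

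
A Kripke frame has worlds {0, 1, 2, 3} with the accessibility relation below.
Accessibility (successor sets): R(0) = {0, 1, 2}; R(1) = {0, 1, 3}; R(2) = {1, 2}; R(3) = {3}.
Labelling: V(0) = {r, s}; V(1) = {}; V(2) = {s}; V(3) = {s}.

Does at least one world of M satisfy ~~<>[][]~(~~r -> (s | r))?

Let φ = ~~<>[][]~(~~r -> (s | r)). Evaluate φ at each world:
  0 (successors {0, 1, 2}): φ is false.
  1 (successors {0, 1, 3}): φ is false.
  2 (successors {1, 2}): φ is false.
  3 (successors {3}): φ is false.
For instance, at 1:
  At 1: ~<>[][]~(~~r -> (s | r)) is true, so ~~<>[][]~(~~r -> (s | r)) is false.
    At 1: <>[][]~(~~r -> (s | r)) is false, so ~<>[][]~(~~r -> (s | r)) is true.
      At 1: <>[][]~(~~r -> (s | r)) requires [][]~(~~r -> (s | r)) at some successor in {0, 1, 3}.
        At 0: [][]~(~~r -> (s | r)) is false.
        At 1: [][]~(~~r -> (s | r)) is false.
        At 3: [][]~(~~r -> (s | r)) is false.
      So <>[][]~(~~r -> (s | r)) is false at 1.

No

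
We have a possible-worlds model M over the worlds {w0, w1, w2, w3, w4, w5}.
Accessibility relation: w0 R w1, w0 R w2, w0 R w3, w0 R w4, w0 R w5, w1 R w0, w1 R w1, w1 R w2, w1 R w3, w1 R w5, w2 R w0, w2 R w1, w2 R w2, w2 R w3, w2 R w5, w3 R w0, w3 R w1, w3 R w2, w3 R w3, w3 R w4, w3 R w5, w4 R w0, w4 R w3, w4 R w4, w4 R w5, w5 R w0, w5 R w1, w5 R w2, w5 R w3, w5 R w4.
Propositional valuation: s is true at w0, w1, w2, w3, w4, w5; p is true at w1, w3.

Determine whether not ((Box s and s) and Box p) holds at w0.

Yes

At w0: (Box s and s) and Box p is false, so not ((Box s and s) and Box p) is true.
  At w0: Box s and s is true, Box p is false, so (Box s and s) and Box p is false.
    At w0: Box s is true, s is true, so Box s and s is true.
      At w0: Box s requires s at every successor {w1, w2, w3, w4, w5}.
        At w1: s is true.
        At w2: s is true.
        At w3: s is true.
        At w4: s is true.
        At w5: s is true.
      So Box s is true at w0.
    At w0: Box p requires p at every successor {w1, w2, w3, w4, w5}.
      p fails at w2, so Box p is false at w0.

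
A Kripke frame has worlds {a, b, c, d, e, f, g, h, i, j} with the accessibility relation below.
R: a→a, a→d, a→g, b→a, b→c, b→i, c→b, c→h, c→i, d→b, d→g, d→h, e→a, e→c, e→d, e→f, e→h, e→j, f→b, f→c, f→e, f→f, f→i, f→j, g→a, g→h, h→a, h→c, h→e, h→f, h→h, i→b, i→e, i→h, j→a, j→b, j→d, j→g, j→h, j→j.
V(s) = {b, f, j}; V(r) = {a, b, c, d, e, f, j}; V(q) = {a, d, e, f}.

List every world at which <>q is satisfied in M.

Let φ = <>q. Evaluate φ at each world:
  a (successors {a, d, g}): φ is true.
  b (successors {a, c, i}): φ is true.
  c (successors {b, h, i}): φ is false.
  d (successors {b, g, h}): φ is false.
  e (successors {a, c, d, f, h, j}): φ is true.
  f (successors {b, c, e, f, i, j}): φ is true.
  g (successors {a, h}): φ is true.
  h (successors {a, c, e, f, h}): φ is true.
  i (successors {b, e, h}): φ is true.
  j (successors {a, b, d, g, h, j}): φ is true.
For instance, at g:
  At g: <>q requires q at some successor in {a, h}.
    q holds at a, so <>q is true at g.
Satisfying worlds: {a, b, e, f, g, h, i, j}

a, b, e, f, g, h, i, j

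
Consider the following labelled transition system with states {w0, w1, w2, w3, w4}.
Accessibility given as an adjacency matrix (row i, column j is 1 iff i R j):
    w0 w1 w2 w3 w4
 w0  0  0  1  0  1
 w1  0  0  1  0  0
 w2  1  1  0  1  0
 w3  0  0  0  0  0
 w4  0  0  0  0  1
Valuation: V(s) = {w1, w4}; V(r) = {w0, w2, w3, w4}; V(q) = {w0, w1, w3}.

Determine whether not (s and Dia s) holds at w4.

No

Recall that Dia ψ holds at a world iff ψ holds at some accessible world.
At w4: s and Dia s is true, so not (s and Dia s) is false.
  At w4: s is true, Dia s is true, so s and Dia s is true.
    At w4: Dia s requires s at some successor in {w4}.
      s holds at w4, so Dia s is true at w4.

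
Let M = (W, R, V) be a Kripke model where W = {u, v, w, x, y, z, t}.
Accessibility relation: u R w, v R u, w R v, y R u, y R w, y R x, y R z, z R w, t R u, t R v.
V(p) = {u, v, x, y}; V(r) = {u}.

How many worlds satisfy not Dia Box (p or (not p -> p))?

Let φ = not Dia Box (p or (not p -> p)). Evaluate φ at each world:
  u (successors {w}): φ is false.
  v (successors {u}): φ is true.
  w (successors {v}): φ is false.
  x (successors ∅): φ is true.
  y (successors {u, w, x, z}): φ is false.
  z (successors {w}): φ is false.
  t (successors {u, v}): φ is false.
For instance, at z:
  At z: Dia Box (p or (not p -> p)) is true, so not Dia Box (p or (not p -> p)) is false.
    At z: Dia Box (p or (not p -> p)) requires Box (p or (not p -> p)) at some successor in {w}.
      Box (p or (not p -> p)) holds at w, so Dia Box (p or (not p -> p)) is true at z.
Satisfying worlds: {v, x}

2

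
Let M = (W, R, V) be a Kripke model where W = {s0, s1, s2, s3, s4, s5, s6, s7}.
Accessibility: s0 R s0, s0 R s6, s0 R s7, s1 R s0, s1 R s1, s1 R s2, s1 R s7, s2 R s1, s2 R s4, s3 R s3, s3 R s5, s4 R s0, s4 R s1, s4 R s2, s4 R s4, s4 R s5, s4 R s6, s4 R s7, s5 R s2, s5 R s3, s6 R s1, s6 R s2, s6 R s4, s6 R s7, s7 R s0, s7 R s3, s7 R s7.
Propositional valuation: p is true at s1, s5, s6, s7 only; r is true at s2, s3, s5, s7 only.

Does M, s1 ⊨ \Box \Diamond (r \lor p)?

At s1: \Box \Diamond (r \lor p) requires \Diamond (r \lor p) at every successor {s0, s1, s2, s7}.
  At s0: \Diamond (r \lor p) is true.
  At s1: \Diamond (r \lor p) is true.
  At s2: \Diamond (r \lor p) is true.
  At s7: \Diamond (r \lor p) is true.
So \Box \Diamond (r \lor p) is true at s1.

Yes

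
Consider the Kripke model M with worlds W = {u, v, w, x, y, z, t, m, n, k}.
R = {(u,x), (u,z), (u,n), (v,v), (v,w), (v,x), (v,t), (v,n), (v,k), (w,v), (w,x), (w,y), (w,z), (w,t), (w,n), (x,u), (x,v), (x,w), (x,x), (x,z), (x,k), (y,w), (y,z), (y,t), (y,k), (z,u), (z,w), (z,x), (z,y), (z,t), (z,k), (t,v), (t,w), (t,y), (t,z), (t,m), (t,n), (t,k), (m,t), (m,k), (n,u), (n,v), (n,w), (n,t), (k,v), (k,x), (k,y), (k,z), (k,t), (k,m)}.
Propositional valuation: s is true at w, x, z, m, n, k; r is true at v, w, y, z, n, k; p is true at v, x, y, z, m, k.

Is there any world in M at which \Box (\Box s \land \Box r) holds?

Let φ = \Box (\Box s \land \Box r). Evaluate φ at each world:
  u (successors {x, z, n}): φ is false.
  v (successors {v, w, x, t, n, k}): φ is false.
  w (successors {v, x, y, z, t, n}): φ is false.
  x (successors {u, v, w, x, z, k}): φ is false.
  y (successors {w, z, t, k}): φ is false.
  z (successors {u, w, x, y, t, k}): φ is false.
  t (successors {v, w, y, z, m, n, k}): φ is false.
  m (successors {t, k}): φ is false.
  n (successors {u, v, w, t}): φ is false.
  k (successors {v, x, y, z, t, m}): φ is false.
For instance, at n:
  At n: \Box (\Box s \land \Box r) requires \Box s \land \Box r at every successor {u, v, w, t}.
    \Box s \land \Box r fails at u, so \Box (\Box s \land \Box r) is false at n.
      At u: \Box s is true, \Box r is false, so \Box s \land \Box r is false.

No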